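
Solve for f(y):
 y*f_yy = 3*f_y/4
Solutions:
 f(y) = C1 + C2*y^(7/4)


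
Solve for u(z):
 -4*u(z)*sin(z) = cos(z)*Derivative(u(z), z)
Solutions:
 u(z) = C1*cos(z)^4


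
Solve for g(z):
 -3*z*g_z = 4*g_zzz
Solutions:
 g(z) = C1 + Integral(C2*airyai(-6^(1/3)*z/2) + C3*airybi(-6^(1/3)*z/2), z)


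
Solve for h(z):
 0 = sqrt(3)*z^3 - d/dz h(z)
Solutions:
 h(z) = C1 + sqrt(3)*z^4/4


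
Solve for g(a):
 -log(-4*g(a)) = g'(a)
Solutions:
 Integral(1/(log(-_y) + 2*log(2)), (_y, g(a))) = C1 - a


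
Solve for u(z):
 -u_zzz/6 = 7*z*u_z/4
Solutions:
 u(z) = C1 + Integral(C2*airyai(-2^(2/3)*21^(1/3)*z/2) + C3*airybi(-2^(2/3)*21^(1/3)*z/2), z)


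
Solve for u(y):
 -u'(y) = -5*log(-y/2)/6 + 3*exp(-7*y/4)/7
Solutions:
 u(y) = C1 + 5*y*log(-y)/6 + 5*y*(-1 - log(2))/6 + 12*exp(-7*y/4)/49


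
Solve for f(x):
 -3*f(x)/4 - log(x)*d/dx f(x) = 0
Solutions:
 f(x) = C1*exp(-3*li(x)/4)


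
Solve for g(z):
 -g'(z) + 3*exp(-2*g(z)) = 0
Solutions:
 g(z) = log(-sqrt(C1 + 6*z))
 g(z) = log(C1 + 6*z)/2


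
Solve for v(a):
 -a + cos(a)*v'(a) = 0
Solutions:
 v(a) = C1 + Integral(a/cos(a), a)


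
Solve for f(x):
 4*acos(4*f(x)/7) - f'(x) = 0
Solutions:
 Integral(1/acos(4*_y/7), (_y, f(x))) = C1 + 4*x


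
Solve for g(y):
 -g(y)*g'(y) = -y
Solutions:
 g(y) = -sqrt(C1 + y^2)
 g(y) = sqrt(C1 + y^2)


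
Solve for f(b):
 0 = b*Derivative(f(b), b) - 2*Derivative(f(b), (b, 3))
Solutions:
 f(b) = C1 + Integral(C2*airyai(2^(2/3)*b/2) + C3*airybi(2^(2/3)*b/2), b)


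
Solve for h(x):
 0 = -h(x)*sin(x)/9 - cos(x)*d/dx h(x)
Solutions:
 h(x) = C1*cos(x)^(1/9)


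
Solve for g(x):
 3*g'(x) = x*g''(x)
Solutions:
 g(x) = C1 + C2*x^4


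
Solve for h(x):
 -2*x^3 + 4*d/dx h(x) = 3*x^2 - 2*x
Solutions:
 h(x) = C1 + x^4/8 + x^3/4 - x^2/4


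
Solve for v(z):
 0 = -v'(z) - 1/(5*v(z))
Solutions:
 v(z) = -sqrt(C1 - 10*z)/5
 v(z) = sqrt(C1 - 10*z)/5


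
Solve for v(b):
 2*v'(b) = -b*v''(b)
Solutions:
 v(b) = C1 + C2/b


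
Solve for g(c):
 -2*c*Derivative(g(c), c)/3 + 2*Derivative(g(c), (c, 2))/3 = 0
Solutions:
 g(c) = C1 + C2*erfi(sqrt(2)*c/2)


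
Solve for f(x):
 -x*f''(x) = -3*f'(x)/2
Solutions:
 f(x) = C1 + C2*x^(5/2)


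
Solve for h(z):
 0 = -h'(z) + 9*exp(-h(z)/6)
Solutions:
 h(z) = 6*log(C1 + 3*z/2)


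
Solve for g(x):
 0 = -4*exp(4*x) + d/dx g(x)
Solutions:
 g(x) = C1 + exp(4*x)


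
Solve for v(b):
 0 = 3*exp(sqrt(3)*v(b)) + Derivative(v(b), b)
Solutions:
 v(b) = sqrt(3)*(2*log(1/(C1 + 3*b)) - log(3))/6


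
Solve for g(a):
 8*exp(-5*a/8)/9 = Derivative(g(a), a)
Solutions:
 g(a) = C1 - 64*exp(-5*a/8)/45


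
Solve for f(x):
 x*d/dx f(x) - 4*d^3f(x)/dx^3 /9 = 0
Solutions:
 f(x) = C1 + Integral(C2*airyai(2^(1/3)*3^(2/3)*x/2) + C3*airybi(2^(1/3)*3^(2/3)*x/2), x)


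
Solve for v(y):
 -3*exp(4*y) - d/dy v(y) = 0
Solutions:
 v(y) = C1 - 3*exp(4*y)/4


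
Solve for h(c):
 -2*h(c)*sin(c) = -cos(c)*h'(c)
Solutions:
 h(c) = C1/cos(c)^2


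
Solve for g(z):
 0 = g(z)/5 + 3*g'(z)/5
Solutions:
 g(z) = C1*exp(-z/3)


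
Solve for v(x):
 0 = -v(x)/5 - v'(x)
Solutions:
 v(x) = C1*exp(-x/5)


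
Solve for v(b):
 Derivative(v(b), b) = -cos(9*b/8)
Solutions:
 v(b) = C1 - 8*sin(9*b/8)/9


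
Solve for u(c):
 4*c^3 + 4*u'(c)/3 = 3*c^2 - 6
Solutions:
 u(c) = C1 - 3*c^4/4 + 3*c^3/4 - 9*c/2


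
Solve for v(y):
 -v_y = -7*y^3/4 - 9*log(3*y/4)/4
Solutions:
 v(y) = C1 + 7*y^4/16 + 9*y*log(y)/4 - 9*y*log(2)/2 - 9*y/4 + 9*y*log(3)/4


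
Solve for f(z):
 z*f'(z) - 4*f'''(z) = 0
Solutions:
 f(z) = C1 + Integral(C2*airyai(2^(1/3)*z/2) + C3*airybi(2^(1/3)*z/2), z)


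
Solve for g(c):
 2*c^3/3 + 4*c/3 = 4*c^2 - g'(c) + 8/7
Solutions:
 g(c) = C1 - c^4/6 + 4*c^3/3 - 2*c^2/3 + 8*c/7


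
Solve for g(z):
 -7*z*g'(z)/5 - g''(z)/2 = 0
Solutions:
 g(z) = C1 + C2*erf(sqrt(35)*z/5)


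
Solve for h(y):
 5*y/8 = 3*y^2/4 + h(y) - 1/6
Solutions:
 h(y) = -3*y^2/4 + 5*y/8 + 1/6


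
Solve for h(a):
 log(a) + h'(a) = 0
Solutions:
 h(a) = C1 - a*log(a) + a


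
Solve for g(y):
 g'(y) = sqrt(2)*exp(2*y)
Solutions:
 g(y) = C1 + sqrt(2)*exp(2*y)/2


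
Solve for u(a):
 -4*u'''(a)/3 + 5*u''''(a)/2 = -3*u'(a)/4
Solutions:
 u(a) = C1 + C2*exp(a*(128*2^(2/3)/(135*sqrt(151737) + 52627)^(1/3) + 32 + 2^(1/3)*(135*sqrt(151737) + 52627)^(1/3))/180)*sin(2^(1/3)*sqrt(3)*a*(-(135*sqrt(151737) + 52627)^(1/3) + 128*2^(1/3)/(135*sqrt(151737) + 52627)^(1/3))/180) + C3*exp(a*(128*2^(2/3)/(135*sqrt(151737) + 52627)^(1/3) + 32 + 2^(1/3)*(135*sqrt(151737) + 52627)^(1/3))/180)*cos(2^(1/3)*sqrt(3)*a*(-(135*sqrt(151737) + 52627)^(1/3) + 128*2^(1/3)/(135*sqrt(151737) + 52627)^(1/3))/180) + C4*exp(a*(-2^(1/3)*(135*sqrt(151737) + 52627)^(1/3) - 128*2^(2/3)/(135*sqrt(151737) + 52627)^(1/3) + 16)/90)


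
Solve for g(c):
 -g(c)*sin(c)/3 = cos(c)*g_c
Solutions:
 g(c) = C1*cos(c)^(1/3)


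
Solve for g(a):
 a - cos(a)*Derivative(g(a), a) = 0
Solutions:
 g(a) = C1 + Integral(a/cos(a), a)


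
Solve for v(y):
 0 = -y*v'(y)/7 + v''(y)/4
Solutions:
 v(y) = C1 + C2*erfi(sqrt(14)*y/7)


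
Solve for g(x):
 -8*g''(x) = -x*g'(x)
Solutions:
 g(x) = C1 + C2*erfi(x/4)


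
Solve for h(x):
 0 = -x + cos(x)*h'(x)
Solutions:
 h(x) = C1 + Integral(x/cos(x), x)


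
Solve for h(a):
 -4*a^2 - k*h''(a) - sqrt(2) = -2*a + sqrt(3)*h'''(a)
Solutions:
 h(a) = C1 + C2*a + C3*exp(-sqrt(3)*a*k/3) - a^4/(3*k) + a^3*(1 + 4*sqrt(3)/k)/(3*k) + a^2*(-sqrt(2)/2 - sqrt(3)/k - 12/k^2)/k


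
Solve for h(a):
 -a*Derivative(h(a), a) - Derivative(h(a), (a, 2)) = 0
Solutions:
 h(a) = C1 + C2*erf(sqrt(2)*a/2)


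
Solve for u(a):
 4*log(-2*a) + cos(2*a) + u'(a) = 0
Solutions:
 u(a) = C1 - 4*a*log(-a) - 4*a*log(2) + 4*a - sin(2*a)/2


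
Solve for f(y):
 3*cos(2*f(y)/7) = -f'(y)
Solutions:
 3*y - 7*log(sin(2*f(y)/7) - 1)/4 + 7*log(sin(2*f(y)/7) + 1)/4 = C1


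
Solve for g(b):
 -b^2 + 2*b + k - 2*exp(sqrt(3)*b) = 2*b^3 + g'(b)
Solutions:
 g(b) = C1 - b^4/2 - b^3/3 + b^2 + b*k - 2*sqrt(3)*exp(sqrt(3)*b)/3


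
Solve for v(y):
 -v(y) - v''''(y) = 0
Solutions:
 v(y) = (C1*sin(sqrt(2)*y/2) + C2*cos(sqrt(2)*y/2))*exp(-sqrt(2)*y/2) + (C3*sin(sqrt(2)*y/2) + C4*cos(sqrt(2)*y/2))*exp(sqrt(2)*y/2)


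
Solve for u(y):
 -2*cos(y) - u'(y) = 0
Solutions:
 u(y) = C1 - 2*sin(y)


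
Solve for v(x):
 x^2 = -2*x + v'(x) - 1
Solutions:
 v(x) = C1 + x^3/3 + x^2 + x


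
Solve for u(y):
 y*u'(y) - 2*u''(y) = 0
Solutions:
 u(y) = C1 + C2*erfi(y/2)


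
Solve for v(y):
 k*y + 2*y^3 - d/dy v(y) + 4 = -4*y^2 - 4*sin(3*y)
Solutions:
 v(y) = C1 + k*y^2/2 + y^4/2 + 4*y^3/3 + 4*y - 4*cos(3*y)/3


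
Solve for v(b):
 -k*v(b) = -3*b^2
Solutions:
 v(b) = 3*b^2/k


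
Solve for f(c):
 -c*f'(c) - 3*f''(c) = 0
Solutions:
 f(c) = C1 + C2*erf(sqrt(6)*c/6)


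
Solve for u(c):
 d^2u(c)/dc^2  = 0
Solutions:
 u(c) = C1 + C2*c


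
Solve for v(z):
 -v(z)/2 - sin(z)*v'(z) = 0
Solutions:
 v(z) = C1*(cos(z) + 1)^(1/4)/(cos(z) - 1)^(1/4)


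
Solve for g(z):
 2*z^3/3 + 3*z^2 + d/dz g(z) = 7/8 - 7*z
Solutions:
 g(z) = C1 - z^4/6 - z^3 - 7*z^2/2 + 7*z/8


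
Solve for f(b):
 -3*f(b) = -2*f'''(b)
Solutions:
 f(b) = C3*exp(2^(2/3)*3^(1/3)*b/2) + (C1*sin(2^(2/3)*3^(5/6)*b/4) + C2*cos(2^(2/3)*3^(5/6)*b/4))*exp(-2^(2/3)*3^(1/3)*b/4)


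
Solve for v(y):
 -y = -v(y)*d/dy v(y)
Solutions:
 v(y) = -sqrt(C1 + y^2)
 v(y) = sqrt(C1 + y^2)


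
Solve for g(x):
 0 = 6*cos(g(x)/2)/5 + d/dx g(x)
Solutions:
 6*x/5 - log(sin(g(x)/2) - 1) + log(sin(g(x)/2) + 1) = C1


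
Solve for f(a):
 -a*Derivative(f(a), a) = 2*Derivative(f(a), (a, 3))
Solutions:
 f(a) = C1 + Integral(C2*airyai(-2^(2/3)*a/2) + C3*airybi(-2^(2/3)*a/2), a)


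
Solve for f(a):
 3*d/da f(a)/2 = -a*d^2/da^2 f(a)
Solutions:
 f(a) = C1 + C2/sqrt(a)


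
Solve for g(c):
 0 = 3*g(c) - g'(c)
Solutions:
 g(c) = C1*exp(3*c)


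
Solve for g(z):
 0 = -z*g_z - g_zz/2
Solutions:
 g(z) = C1 + C2*erf(z)


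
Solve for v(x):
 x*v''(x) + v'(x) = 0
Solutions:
 v(x) = C1 + C2*log(x)


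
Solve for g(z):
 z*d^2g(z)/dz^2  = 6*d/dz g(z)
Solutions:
 g(z) = C1 + C2*z^7


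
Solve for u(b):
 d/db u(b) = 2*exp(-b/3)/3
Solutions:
 u(b) = C1 - 2*exp(-b/3)


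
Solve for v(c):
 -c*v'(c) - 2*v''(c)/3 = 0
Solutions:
 v(c) = C1 + C2*erf(sqrt(3)*c/2)


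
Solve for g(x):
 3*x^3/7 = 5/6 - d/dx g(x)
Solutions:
 g(x) = C1 - 3*x^4/28 + 5*x/6


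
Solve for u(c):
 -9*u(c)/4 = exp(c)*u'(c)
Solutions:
 u(c) = C1*exp(9*exp(-c)/4)


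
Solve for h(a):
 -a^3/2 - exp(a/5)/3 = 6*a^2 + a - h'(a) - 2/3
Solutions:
 h(a) = C1 + a^4/8 + 2*a^3 + a^2/2 - 2*a/3 + 5*exp(a/5)/3


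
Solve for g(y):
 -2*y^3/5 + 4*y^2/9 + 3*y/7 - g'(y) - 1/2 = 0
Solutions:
 g(y) = C1 - y^4/10 + 4*y^3/27 + 3*y^2/14 - y/2


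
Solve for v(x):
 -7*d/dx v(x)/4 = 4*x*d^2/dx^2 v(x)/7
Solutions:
 v(x) = C1 + C2/x^(33/16)


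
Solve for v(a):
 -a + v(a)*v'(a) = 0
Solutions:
 v(a) = -sqrt(C1 + a^2)
 v(a) = sqrt(C1 + a^2)


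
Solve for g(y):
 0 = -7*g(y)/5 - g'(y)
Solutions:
 g(y) = C1*exp(-7*y/5)


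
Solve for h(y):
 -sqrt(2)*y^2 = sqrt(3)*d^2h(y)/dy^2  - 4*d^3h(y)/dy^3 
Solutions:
 h(y) = C1 + C2*y + C3*exp(sqrt(3)*y/4) - sqrt(6)*y^4/36 - 4*sqrt(2)*y^3/9 - 16*sqrt(6)*y^2/9


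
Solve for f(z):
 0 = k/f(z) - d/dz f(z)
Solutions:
 f(z) = -sqrt(C1 + 2*k*z)
 f(z) = sqrt(C1 + 2*k*z)


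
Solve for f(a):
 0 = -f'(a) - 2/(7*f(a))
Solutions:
 f(a) = -sqrt(C1 - 28*a)/7
 f(a) = sqrt(C1 - 28*a)/7


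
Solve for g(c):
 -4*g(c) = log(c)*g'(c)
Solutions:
 g(c) = C1*exp(-4*li(c))


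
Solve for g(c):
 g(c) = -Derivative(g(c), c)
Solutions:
 g(c) = C1*exp(-c)


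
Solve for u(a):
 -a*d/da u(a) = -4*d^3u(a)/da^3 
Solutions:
 u(a) = C1 + Integral(C2*airyai(2^(1/3)*a/2) + C3*airybi(2^(1/3)*a/2), a)


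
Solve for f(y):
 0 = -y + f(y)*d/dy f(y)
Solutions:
 f(y) = -sqrt(C1 + y^2)
 f(y) = sqrt(C1 + y^2)


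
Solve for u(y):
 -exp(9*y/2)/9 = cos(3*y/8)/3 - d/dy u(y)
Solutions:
 u(y) = C1 + 2*exp(9*y/2)/81 + 8*sin(3*y/8)/9


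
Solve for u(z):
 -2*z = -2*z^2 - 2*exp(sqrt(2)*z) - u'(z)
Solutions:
 u(z) = C1 - 2*z^3/3 + z^2 - sqrt(2)*exp(sqrt(2)*z)


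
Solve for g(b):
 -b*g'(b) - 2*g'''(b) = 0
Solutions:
 g(b) = C1 + Integral(C2*airyai(-2^(2/3)*b/2) + C3*airybi(-2^(2/3)*b/2), b)


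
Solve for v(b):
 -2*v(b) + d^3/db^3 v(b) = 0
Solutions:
 v(b) = C3*exp(2^(1/3)*b) + (C1*sin(2^(1/3)*sqrt(3)*b/2) + C2*cos(2^(1/3)*sqrt(3)*b/2))*exp(-2^(1/3)*b/2)


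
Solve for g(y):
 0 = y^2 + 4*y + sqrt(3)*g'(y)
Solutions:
 g(y) = C1 - sqrt(3)*y^3/9 - 2*sqrt(3)*y^2/3


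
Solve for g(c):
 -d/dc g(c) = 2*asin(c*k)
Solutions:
 g(c) = C1 - 2*Piecewise((c*asin(c*k) + sqrt(-c^2*k^2 + 1)/k, Ne(k, 0)), (0, True))


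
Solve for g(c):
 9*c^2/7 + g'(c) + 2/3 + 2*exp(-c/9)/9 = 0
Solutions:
 g(c) = C1 - 3*c^3/7 - 2*c/3 + 2*exp(-c/9)


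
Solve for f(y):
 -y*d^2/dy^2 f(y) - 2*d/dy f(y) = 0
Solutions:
 f(y) = C1 + C2/y


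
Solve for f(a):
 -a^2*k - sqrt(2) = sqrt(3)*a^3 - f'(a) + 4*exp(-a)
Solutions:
 f(a) = C1 + sqrt(3)*a^4/4 + a^3*k/3 + sqrt(2)*a - 4*exp(-a)


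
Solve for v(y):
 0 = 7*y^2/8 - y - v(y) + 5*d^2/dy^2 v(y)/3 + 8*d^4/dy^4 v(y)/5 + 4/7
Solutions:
 v(y) = C1*exp(-sqrt(3)*y*sqrt(-25 + sqrt(2065))/12) + C2*exp(sqrt(3)*y*sqrt(-25 + sqrt(2065))/12) + C3*sin(sqrt(3)*y*sqrt(25 + sqrt(2065))/12) + C4*cos(sqrt(3)*y*sqrt(25 + sqrt(2065))/12) + 7*y^2/8 - y + 293/84


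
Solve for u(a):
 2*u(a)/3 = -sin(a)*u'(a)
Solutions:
 u(a) = C1*(cos(a) + 1)^(1/3)/(cos(a) - 1)^(1/3)


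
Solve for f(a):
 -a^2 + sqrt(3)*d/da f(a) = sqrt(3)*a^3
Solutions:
 f(a) = C1 + a^4/4 + sqrt(3)*a^3/9


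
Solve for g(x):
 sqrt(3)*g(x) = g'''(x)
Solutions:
 g(x) = C3*exp(3^(1/6)*x) + (C1*sin(3^(2/3)*x/2) + C2*cos(3^(2/3)*x/2))*exp(-3^(1/6)*x/2)


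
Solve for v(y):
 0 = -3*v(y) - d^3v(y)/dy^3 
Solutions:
 v(y) = C3*exp(-3^(1/3)*y) + (C1*sin(3^(5/6)*y/2) + C2*cos(3^(5/6)*y/2))*exp(3^(1/3)*y/2)


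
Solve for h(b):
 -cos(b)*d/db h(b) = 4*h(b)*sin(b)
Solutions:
 h(b) = C1*cos(b)^4


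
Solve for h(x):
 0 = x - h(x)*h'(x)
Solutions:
 h(x) = -sqrt(C1 + x^2)
 h(x) = sqrt(C1 + x^2)


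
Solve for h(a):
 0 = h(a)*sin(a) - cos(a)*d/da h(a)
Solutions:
 h(a) = C1/cos(a)


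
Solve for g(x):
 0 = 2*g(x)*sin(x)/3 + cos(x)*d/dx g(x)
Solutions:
 g(x) = C1*cos(x)^(2/3)


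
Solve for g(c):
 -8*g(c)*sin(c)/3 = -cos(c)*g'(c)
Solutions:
 g(c) = C1/cos(c)^(8/3)


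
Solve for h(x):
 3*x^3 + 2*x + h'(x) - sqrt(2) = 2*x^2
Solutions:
 h(x) = C1 - 3*x^4/4 + 2*x^3/3 - x^2 + sqrt(2)*x


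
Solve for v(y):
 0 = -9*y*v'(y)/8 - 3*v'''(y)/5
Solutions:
 v(y) = C1 + Integral(C2*airyai(-15^(1/3)*y/2) + C3*airybi(-15^(1/3)*y/2), y)


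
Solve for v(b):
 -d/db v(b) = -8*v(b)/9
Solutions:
 v(b) = C1*exp(8*b/9)


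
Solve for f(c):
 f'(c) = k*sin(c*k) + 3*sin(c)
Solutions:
 f(c) = C1 - 3*cos(c) - cos(c*k)


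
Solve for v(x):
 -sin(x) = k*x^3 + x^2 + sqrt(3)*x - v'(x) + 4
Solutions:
 v(x) = C1 + k*x^4/4 + x^3/3 + sqrt(3)*x^2/2 + 4*x - cos(x)


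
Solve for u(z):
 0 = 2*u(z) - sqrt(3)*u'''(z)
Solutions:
 u(z) = C3*exp(2^(1/3)*3^(5/6)*z/3) + (C1*sin(6^(1/3)*z/2) + C2*cos(6^(1/3)*z/2))*exp(-2^(1/3)*3^(5/6)*z/6)


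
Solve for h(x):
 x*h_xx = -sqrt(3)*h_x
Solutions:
 h(x) = C1 + C2*x^(1 - sqrt(3))


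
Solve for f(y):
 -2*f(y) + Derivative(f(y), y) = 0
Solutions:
 f(y) = C1*exp(2*y)


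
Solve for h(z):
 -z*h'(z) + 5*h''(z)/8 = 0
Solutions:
 h(z) = C1 + C2*erfi(2*sqrt(5)*z/5)


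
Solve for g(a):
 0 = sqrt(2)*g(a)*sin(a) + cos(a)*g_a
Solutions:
 g(a) = C1*cos(a)^(sqrt(2))


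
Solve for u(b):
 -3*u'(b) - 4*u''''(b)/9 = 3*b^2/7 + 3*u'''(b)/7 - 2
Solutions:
 u(b) = C1 + C2*exp(3*b*(-6 + 9/(28*sqrt(9793) + 2771)^(1/3) + (28*sqrt(9793) + 2771)^(1/3))/56)*sin(3*sqrt(3)*b*(-(28*sqrt(9793) + 2771)^(1/3) + 9/(28*sqrt(9793) + 2771)^(1/3))/56) + C3*exp(3*b*(-6 + 9/(28*sqrt(9793) + 2771)^(1/3) + (28*sqrt(9793) + 2771)^(1/3))/56)*cos(3*sqrt(3)*b*(-(28*sqrt(9793) + 2771)^(1/3) + 9/(28*sqrt(9793) + 2771)^(1/3))/56) + C4*exp(-3*b*(9/(28*sqrt(9793) + 2771)^(1/3) + 3 + (28*sqrt(9793) + 2771)^(1/3))/28) - b^3/21 + 104*b/147


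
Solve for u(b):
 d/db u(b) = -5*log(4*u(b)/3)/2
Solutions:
 2*Integral(1/(log(_y) - log(3) + 2*log(2)), (_y, u(b)))/5 = C1 - b


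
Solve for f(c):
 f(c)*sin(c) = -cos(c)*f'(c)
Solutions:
 f(c) = C1*cos(c)


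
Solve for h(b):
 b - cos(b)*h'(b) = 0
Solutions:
 h(b) = C1 + Integral(b/cos(b), b)


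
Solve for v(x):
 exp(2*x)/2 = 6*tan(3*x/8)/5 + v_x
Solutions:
 v(x) = C1 + exp(2*x)/4 + 16*log(cos(3*x/8))/5


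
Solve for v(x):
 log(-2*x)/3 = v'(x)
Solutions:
 v(x) = C1 + x*log(-x)/3 + x*(-1 + log(2))/3


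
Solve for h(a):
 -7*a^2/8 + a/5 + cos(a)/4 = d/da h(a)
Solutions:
 h(a) = C1 - 7*a^3/24 + a^2/10 + sin(a)/4


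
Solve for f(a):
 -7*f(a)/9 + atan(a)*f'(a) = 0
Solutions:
 f(a) = C1*exp(7*Integral(1/atan(a), a)/9)


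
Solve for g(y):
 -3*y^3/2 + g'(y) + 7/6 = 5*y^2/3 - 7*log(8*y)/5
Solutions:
 g(y) = C1 + 3*y^4/8 + 5*y^3/9 - 7*y*log(y)/5 - 21*y*log(2)/5 + 7*y/30


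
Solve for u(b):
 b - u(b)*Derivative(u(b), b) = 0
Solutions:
 u(b) = -sqrt(C1 + b^2)
 u(b) = sqrt(C1 + b^2)


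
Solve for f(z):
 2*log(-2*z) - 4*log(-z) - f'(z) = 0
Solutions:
 f(z) = C1 - 2*z*log(-z) + 2*z*(log(2) + 1)


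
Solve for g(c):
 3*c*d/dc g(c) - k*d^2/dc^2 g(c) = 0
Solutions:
 g(c) = C1 + C2*erf(sqrt(6)*c*sqrt(-1/k)/2)/sqrt(-1/k)


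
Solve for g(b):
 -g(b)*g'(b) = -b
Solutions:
 g(b) = -sqrt(C1 + b^2)
 g(b) = sqrt(C1 + b^2)


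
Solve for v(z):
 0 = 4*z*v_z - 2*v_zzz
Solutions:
 v(z) = C1 + Integral(C2*airyai(2^(1/3)*z) + C3*airybi(2^(1/3)*z), z)


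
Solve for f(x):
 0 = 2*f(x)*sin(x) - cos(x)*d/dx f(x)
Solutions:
 f(x) = C1/cos(x)^2


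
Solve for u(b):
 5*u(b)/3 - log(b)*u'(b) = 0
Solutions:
 u(b) = C1*exp(5*li(b)/3)


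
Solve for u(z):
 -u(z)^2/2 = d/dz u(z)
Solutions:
 u(z) = 2/(C1 + z)


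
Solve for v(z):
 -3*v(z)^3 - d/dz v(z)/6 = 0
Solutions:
 v(z) = -sqrt(2)*sqrt(-1/(C1 - 18*z))/2
 v(z) = sqrt(2)*sqrt(-1/(C1 - 18*z))/2


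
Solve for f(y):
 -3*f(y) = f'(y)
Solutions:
 f(y) = C1*exp(-3*y)


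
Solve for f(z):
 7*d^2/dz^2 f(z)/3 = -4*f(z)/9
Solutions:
 f(z) = C1*sin(2*sqrt(21)*z/21) + C2*cos(2*sqrt(21)*z/21)


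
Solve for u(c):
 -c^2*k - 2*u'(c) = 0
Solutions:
 u(c) = C1 - c^3*k/6


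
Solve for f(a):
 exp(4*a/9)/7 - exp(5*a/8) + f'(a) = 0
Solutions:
 f(a) = C1 - 9*exp(4*a/9)/28 + 8*exp(5*a/8)/5


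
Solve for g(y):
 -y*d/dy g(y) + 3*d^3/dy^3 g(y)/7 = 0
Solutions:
 g(y) = C1 + Integral(C2*airyai(3^(2/3)*7^(1/3)*y/3) + C3*airybi(3^(2/3)*7^(1/3)*y/3), y)


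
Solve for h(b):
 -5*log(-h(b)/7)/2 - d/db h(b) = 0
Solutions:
 2*Integral(1/(log(-_y) - log(7)), (_y, h(b)))/5 = C1 - b


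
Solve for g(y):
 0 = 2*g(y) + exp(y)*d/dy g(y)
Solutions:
 g(y) = C1*exp(2*exp(-y))


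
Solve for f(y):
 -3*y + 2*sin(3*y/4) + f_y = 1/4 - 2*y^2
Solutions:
 f(y) = C1 - 2*y^3/3 + 3*y^2/2 + y/4 + 8*cos(3*y/4)/3


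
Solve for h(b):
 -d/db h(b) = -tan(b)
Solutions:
 h(b) = C1 - log(cos(b))


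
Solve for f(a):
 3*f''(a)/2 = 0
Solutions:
 f(a) = C1 + C2*a


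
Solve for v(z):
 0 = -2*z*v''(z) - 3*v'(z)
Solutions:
 v(z) = C1 + C2/sqrt(z)


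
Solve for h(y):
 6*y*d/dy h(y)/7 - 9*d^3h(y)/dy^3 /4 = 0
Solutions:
 h(y) = C1 + Integral(C2*airyai(2*21^(2/3)*y/21) + C3*airybi(2*21^(2/3)*y/21), y)


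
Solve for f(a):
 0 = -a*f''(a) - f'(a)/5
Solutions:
 f(a) = C1 + C2*a^(4/5)


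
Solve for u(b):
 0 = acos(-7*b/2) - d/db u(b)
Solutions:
 u(b) = C1 + b*acos(-7*b/2) + sqrt(4 - 49*b^2)/7


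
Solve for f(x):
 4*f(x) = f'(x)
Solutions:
 f(x) = C1*exp(4*x)


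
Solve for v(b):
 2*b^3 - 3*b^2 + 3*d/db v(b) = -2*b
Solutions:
 v(b) = C1 - b^4/6 + b^3/3 - b^2/3


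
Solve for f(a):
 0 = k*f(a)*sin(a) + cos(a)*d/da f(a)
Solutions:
 f(a) = C1*exp(k*log(cos(a)))


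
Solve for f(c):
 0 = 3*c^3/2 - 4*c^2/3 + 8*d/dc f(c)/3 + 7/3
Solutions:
 f(c) = C1 - 9*c^4/64 + c^3/6 - 7*c/8


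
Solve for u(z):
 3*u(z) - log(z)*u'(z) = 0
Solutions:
 u(z) = C1*exp(3*li(z))


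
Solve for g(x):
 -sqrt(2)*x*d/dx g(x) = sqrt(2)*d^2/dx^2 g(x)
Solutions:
 g(x) = C1 + C2*erf(sqrt(2)*x/2)


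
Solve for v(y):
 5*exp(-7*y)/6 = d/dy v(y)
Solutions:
 v(y) = C1 - 5*exp(-7*y)/42


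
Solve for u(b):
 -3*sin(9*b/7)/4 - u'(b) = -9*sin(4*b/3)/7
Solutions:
 u(b) = C1 + 7*cos(9*b/7)/12 - 27*cos(4*b/3)/28


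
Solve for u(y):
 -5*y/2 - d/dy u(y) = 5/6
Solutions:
 u(y) = C1 - 5*y^2/4 - 5*y/6


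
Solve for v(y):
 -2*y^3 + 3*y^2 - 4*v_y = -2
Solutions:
 v(y) = C1 - y^4/8 + y^3/4 + y/2


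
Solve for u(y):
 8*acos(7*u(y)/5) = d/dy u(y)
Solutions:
 Integral(1/acos(7*_y/5), (_y, u(y))) = C1 + 8*y


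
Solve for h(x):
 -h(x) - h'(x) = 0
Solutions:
 h(x) = C1*exp(-x)


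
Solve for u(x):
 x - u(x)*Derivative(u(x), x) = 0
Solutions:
 u(x) = -sqrt(C1 + x^2)
 u(x) = sqrt(C1 + x^2)


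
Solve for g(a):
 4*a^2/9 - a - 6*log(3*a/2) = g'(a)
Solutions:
 g(a) = C1 + 4*a^3/27 - a^2/2 - 6*a*log(a) + a*log(64/729) + 6*a


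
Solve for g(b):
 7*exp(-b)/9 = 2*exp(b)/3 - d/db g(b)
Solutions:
 g(b) = C1 + 2*exp(b)/3 + 7*exp(-b)/9


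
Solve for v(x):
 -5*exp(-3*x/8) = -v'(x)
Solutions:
 v(x) = C1 - 40*exp(-3*x/8)/3


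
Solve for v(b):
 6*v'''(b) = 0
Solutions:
 v(b) = C1 + C2*b + C3*b^2


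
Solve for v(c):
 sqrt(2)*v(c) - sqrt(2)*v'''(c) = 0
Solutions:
 v(c) = C3*exp(c) + (C1*sin(sqrt(3)*c/2) + C2*cos(sqrt(3)*c/2))*exp(-c/2)


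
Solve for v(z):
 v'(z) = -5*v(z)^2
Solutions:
 v(z) = 1/(C1 + 5*z)


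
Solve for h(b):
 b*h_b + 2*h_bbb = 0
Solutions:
 h(b) = C1 + Integral(C2*airyai(-2^(2/3)*b/2) + C3*airybi(-2^(2/3)*b/2), b)


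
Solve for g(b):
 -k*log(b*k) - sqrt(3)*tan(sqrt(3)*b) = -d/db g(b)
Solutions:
 g(b) = C1 + b*k*(log(b*k) - 1) - log(cos(sqrt(3)*b))


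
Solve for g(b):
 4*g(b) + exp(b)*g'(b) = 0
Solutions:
 g(b) = C1*exp(4*exp(-b))


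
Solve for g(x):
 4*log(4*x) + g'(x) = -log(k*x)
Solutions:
 g(x) = C1 + x*(-log(k) - 8*log(2) + 5) - 5*x*log(x)


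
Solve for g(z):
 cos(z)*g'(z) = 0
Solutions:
 g(z) = C1


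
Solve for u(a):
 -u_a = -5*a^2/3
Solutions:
 u(a) = C1 + 5*a^3/9


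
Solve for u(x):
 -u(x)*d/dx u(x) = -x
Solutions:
 u(x) = -sqrt(C1 + x^2)
 u(x) = sqrt(C1 + x^2)


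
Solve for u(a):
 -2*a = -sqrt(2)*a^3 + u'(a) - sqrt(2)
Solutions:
 u(a) = C1 + sqrt(2)*a^4/4 - a^2 + sqrt(2)*a


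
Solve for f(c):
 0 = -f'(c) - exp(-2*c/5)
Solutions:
 f(c) = C1 + 5*exp(-2*c/5)/2


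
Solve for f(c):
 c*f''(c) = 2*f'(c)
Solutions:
 f(c) = C1 + C2*c^3


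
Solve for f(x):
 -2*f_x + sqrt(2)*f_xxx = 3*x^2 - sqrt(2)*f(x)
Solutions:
 f(x) = C1*exp(3^(1/3)*x*(2*2^(5/6)*3^(1/3)/(sqrt(3)*sqrt(27 - 8*sqrt(2)) + 9)^(1/3) + 2^(2/3)*(sqrt(3)*sqrt(27 - 8*sqrt(2)) + 9)^(1/3))/12)*sin(3^(1/6)*x*(-6*2^(5/6)/(sqrt(3)*sqrt(27 - 8*sqrt(2)) + 9)^(1/3) + 6^(2/3)*(sqrt(3)*sqrt(27 - 8*sqrt(2)) + 9)^(1/3))/12) + C2*exp(3^(1/3)*x*(2*2^(5/6)*3^(1/3)/(sqrt(3)*sqrt(27 - 8*sqrt(2)) + 9)^(1/3) + 2^(2/3)*(sqrt(3)*sqrt(27 - 8*sqrt(2)) + 9)^(1/3))/12)*cos(3^(1/6)*x*(-6*2^(5/6)/(sqrt(3)*sqrt(27 - 8*sqrt(2)) + 9)^(1/3) + 6^(2/3)*(sqrt(3)*sqrt(27 - 8*sqrt(2)) + 9)^(1/3))/12) + C3*exp(-3^(1/3)*x*(2*2^(5/6)*3^(1/3)/(sqrt(3)*sqrt(27 - 8*sqrt(2)) + 9)^(1/3) + 2^(2/3)*(sqrt(3)*sqrt(27 - 8*sqrt(2)) + 9)^(1/3))/6) + 3*sqrt(2)*x^2/2 + 6*x + 6*sqrt(2)


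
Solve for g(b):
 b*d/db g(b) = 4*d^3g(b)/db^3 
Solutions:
 g(b) = C1 + Integral(C2*airyai(2^(1/3)*b/2) + C3*airybi(2^(1/3)*b/2), b)


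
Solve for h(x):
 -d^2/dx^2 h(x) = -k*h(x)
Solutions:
 h(x) = C1*exp(-sqrt(k)*x) + C2*exp(sqrt(k)*x)


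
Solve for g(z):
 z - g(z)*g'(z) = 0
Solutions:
 g(z) = -sqrt(C1 + z^2)
 g(z) = sqrt(C1 + z^2)


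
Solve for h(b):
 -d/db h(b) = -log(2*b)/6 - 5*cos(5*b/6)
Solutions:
 h(b) = C1 + b*log(b)/6 - b/6 + b*log(2)/6 + 6*sin(5*b/6)


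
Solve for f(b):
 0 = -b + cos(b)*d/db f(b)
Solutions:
 f(b) = C1 + Integral(b/cos(b), b)


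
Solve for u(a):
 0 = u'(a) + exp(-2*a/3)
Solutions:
 u(a) = C1 + 3*exp(-2*a/3)/2


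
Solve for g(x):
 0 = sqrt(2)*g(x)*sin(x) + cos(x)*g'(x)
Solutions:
 g(x) = C1*cos(x)^(sqrt(2))


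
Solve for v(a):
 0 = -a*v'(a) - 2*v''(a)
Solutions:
 v(a) = C1 + C2*erf(a/2)


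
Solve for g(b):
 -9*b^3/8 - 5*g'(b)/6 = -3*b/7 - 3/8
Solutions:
 g(b) = C1 - 27*b^4/80 + 9*b^2/35 + 9*b/20


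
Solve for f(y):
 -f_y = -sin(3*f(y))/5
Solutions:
 -y/5 + log(cos(3*f(y)) - 1)/6 - log(cos(3*f(y)) + 1)/6 = C1


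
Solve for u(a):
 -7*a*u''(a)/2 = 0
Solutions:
 u(a) = C1 + C2*a


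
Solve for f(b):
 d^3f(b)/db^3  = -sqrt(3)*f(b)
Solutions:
 f(b) = C3*exp(-3^(1/6)*b) + (C1*sin(3^(2/3)*b/2) + C2*cos(3^(2/3)*b/2))*exp(3^(1/6)*b/2)


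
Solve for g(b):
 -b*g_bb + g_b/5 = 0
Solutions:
 g(b) = C1 + C2*b^(6/5)


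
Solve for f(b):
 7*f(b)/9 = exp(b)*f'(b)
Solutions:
 f(b) = C1*exp(-7*exp(-b)/9)


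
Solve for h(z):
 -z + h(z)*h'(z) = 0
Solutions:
 h(z) = -sqrt(C1 + z^2)
 h(z) = sqrt(C1 + z^2)


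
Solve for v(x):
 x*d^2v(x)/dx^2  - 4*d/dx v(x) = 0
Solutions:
 v(x) = C1 + C2*x^5


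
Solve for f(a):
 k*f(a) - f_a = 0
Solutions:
 f(a) = C1*exp(a*k)


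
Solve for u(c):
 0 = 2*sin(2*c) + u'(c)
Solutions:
 u(c) = C1 + cos(2*c)


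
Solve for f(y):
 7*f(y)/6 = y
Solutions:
 f(y) = 6*y/7


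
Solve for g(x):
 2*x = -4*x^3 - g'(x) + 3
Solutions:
 g(x) = C1 - x^4 - x^2 + 3*x


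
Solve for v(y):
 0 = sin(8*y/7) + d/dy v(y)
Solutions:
 v(y) = C1 + 7*cos(8*y/7)/8


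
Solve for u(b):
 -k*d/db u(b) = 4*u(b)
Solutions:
 u(b) = C1*exp(-4*b/k)


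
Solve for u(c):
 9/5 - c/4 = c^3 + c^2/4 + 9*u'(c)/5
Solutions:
 u(c) = C1 - 5*c^4/36 - 5*c^3/108 - 5*c^2/72 + c


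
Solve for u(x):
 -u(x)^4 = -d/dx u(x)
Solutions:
 u(x) = (-1/(C1 + 3*x))^(1/3)
 u(x) = (-1/(C1 + x))^(1/3)*(-3^(2/3) - 3*3^(1/6)*I)/6
 u(x) = (-1/(C1 + x))^(1/3)*(-3^(2/3) + 3*3^(1/6)*I)/6


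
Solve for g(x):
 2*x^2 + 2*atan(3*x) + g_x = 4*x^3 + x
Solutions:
 g(x) = C1 + x^4 - 2*x^3/3 + x^2/2 - 2*x*atan(3*x) + log(9*x^2 + 1)/3


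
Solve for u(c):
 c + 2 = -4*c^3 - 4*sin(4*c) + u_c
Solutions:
 u(c) = C1 + c^4 + c^2/2 + 2*c - cos(4*c)


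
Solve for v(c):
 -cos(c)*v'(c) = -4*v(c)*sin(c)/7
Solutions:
 v(c) = C1/cos(c)^(4/7)


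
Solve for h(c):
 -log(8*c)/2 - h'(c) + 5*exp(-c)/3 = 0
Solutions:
 h(c) = C1 - c*log(c)/2 + c*(1 - 3*log(2))/2 - 5*exp(-c)/3


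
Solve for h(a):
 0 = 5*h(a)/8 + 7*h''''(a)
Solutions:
 h(a) = (C1*sin(1715^(1/4)*2^(3/4)*a/28) + C2*cos(1715^(1/4)*2^(3/4)*a/28))*exp(-1715^(1/4)*2^(3/4)*a/28) + (C3*sin(1715^(1/4)*2^(3/4)*a/28) + C4*cos(1715^(1/4)*2^(3/4)*a/28))*exp(1715^(1/4)*2^(3/4)*a/28)


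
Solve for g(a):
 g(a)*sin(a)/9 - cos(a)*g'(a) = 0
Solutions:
 g(a) = C1/cos(a)^(1/9)


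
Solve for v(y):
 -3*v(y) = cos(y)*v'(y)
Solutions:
 v(y) = C1*(sin(y) - 1)^(3/2)/(sin(y) + 1)^(3/2)


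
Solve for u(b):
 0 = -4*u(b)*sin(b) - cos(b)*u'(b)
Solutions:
 u(b) = C1*cos(b)^4


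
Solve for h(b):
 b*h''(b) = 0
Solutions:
 h(b) = C1 + C2*b


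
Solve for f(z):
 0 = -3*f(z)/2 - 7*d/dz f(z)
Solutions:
 f(z) = C1*exp(-3*z/14)


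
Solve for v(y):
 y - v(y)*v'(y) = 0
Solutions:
 v(y) = -sqrt(C1 + y^2)
 v(y) = sqrt(C1 + y^2)


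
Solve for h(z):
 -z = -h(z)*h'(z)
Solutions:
 h(z) = -sqrt(C1 + z^2)
 h(z) = sqrt(C1 + z^2)


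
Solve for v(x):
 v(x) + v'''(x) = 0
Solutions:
 v(x) = C3*exp(-x) + (C1*sin(sqrt(3)*x/2) + C2*cos(sqrt(3)*x/2))*exp(x/2)


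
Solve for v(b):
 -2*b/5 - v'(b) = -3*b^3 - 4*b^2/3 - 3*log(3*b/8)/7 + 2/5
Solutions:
 v(b) = C1 + 3*b^4/4 + 4*b^3/9 - b^2/5 + 3*b*log(b)/7 - 9*b*log(2)/7 - 29*b/35 + 3*b*log(3)/7


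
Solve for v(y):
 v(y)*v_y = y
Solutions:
 v(y) = -sqrt(C1 + y^2)
 v(y) = sqrt(C1 + y^2)


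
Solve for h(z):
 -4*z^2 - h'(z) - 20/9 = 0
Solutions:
 h(z) = C1 - 4*z^3/3 - 20*z/9


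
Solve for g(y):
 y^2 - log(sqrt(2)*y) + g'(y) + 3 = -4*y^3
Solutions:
 g(y) = C1 - y^4 - y^3/3 + y*log(y) - 4*y + y*log(2)/2


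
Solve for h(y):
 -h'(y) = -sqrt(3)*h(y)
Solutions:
 h(y) = C1*exp(sqrt(3)*y)


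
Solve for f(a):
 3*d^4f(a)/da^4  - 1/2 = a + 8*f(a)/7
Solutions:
 f(a) = C1*exp(-42^(3/4)*a/21) + C2*exp(42^(3/4)*a/21) + C3*sin(42^(3/4)*a/21) + C4*cos(42^(3/4)*a/21) - 7*a/8 - 7/16


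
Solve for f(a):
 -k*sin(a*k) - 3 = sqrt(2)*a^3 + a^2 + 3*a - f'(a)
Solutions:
 f(a) = C1 + sqrt(2)*a^4/4 + a^3/3 + 3*a^2/2 + 3*a - cos(a*k)


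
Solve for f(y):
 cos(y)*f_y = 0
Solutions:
 f(y) = C1


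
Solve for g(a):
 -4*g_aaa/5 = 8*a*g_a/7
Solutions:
 g(a) = C1 + Integral(C2*airyai(-10^(1/3)*7^(2/3)*a/7) + C3*airybi(-10^(1/3)*7^(2/3)*a/7), a)


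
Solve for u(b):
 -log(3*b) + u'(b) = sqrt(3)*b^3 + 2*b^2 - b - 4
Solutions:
 u(b) = C1 + sqrt(3)*b^4/4 + 2*b^3/3 - b^2/2 + b*log(b) - 5*b + b*log(3)


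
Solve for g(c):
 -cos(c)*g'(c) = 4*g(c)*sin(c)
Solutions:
 g(c) = C1*cos(c)^4


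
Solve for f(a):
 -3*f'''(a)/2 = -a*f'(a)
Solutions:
 f(a) = C1 + Integral(C2*airyai(2^(1/3)*3^(2/3)*a/3) + C3*airybi(2^(1/3)*3^(2/3)*a/3), a)


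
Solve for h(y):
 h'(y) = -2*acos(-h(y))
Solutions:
 Integral(1/acos(-_y), (_y, h(y))) = C1 - 2*y


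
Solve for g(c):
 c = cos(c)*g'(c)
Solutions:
 g(c) = C1 + Integral(c/cos(c), c)


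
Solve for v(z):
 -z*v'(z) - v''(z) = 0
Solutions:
 v(z) = C1 + C2*erf(sqrt(2)*z/2)


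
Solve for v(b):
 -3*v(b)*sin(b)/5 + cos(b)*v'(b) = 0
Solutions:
 v(b) = C1/cos(b)^(3/5)


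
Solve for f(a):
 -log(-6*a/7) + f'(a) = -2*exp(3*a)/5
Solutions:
 f(a) = C1 + a*log(-a) + a*(-log(7) - 1 + log(6)) - 2*exp(3*a)/15


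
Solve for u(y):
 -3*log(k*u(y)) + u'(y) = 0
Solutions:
 li(k*u(y))/k = C1 + 3*y


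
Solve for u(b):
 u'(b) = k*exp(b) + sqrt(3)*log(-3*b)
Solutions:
 u(b) = C1 + sqrt(3)*b*log(-b) + sqrt(3)*b*(-1 + log(3)) + k*exp(b)


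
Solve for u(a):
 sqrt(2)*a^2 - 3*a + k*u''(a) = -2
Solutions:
 u(a) = C1 + C2*a - sqrt(2)*a^4/(12*k) + a^3/(2*k) - a^2/k


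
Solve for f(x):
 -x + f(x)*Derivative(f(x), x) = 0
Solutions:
 f(x) = -sqrt(C1 + x^2)
 f(x) = sqrt(C1 + x^2)


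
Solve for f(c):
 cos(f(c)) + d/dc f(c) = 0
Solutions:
 f(c) = pi - asin((C1 + exp(2*c))/(C1 - exp(2*c)))
 f(c) = asin((C1 + exp(2*c))/(C1 - exp(2*c)))


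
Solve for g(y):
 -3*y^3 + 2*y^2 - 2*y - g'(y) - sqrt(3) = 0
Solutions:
 g(y) = C1 - 3*y^4/4 + 2*y^3/3 - y^2 - sqrt(3)*y


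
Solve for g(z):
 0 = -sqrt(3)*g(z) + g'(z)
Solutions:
 g(z) = C1*exp(sqrt(3)*z)


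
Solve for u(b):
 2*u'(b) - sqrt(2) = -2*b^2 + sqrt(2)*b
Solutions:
 u(b) = C1 - b^3/3 + sqrt(2)*b^2/4 + sqrt(2)*b/2


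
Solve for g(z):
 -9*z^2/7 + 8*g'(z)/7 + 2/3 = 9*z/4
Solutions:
 g(z) = C1 + 3*z^3/8 + 63*z^2/64 - 7*z/12


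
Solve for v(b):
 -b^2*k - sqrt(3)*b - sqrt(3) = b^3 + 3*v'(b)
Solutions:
 v(b) = C1 - b^4/12 - b^3*k/9 - sqrt(3)*b^2/6 - sqrt(3)*b/3


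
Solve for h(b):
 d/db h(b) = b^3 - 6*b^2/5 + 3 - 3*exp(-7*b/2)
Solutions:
 h(b) = C1 + b^4/4 - 2*b^3/5 + 3*b + 6*exp(-7*b/2)/7


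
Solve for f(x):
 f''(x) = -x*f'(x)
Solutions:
 f(x) = C1 + C2*erf(sqrt(2)*x/2)


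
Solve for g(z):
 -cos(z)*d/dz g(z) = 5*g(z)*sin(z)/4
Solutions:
 g(z) = C1*cos(z)^(5/4)


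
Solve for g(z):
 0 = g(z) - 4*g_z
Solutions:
 g(z) = C1*exp(z/4)


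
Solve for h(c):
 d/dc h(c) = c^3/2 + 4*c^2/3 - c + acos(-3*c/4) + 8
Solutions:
 h(c) = C1 + c^4/8 + 4*c^3/9 - c^2/2 + c*acos(-3*c/4) + 8*c + sqrt(16 - 9*c^2)/3


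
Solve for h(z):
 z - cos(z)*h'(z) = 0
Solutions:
 h(z) = C1 + Integral(z/cos(z), z)


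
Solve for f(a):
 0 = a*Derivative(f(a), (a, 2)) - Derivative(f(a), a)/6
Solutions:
 f(a) = C1 + C2*a^(7/6)


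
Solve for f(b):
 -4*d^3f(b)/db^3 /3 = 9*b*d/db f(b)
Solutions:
 f(b) = C1 + Integral(C2*airyai(-3*2^(1/3)*b/2) + C3*airybi(-3*2^(1/3)*b/2), b)


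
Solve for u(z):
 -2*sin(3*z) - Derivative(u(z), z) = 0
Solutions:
 u(z) = C1 + 2*cos(3*z)/3


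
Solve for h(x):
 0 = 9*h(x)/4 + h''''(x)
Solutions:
 h(x) = (C1*sin(sqrt(3)*x/2) + C2*cos(sqrt(3)*x/2))*exp(-sqrt(3)*x/2) + (C3*sin(sqrt(3)*x/2) + C4*cos(sqrt(3)*x/2))*exp(sqrt(3)*x/2)


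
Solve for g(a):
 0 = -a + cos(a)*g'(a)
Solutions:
 g(a) = C1 + Integral(a/cos(a), a)


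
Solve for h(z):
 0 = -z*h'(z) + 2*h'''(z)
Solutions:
 h(z) = C1 + Integral(C2*airyai(2^(2/3)*z/2) + C3*airybi(2^(2/3)*z/2), z)


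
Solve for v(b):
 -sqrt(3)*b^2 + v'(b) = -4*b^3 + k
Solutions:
 v(b) = C1 - b^4 + sqrt(3)*b^3/3 + b*k


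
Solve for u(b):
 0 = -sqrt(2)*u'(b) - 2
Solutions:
 u(b) = C1 - sqrt(2)*b


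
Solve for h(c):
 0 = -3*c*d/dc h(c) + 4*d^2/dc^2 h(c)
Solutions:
 h(c) = C1 + C2*erfi(sqrt(6)*c/4)


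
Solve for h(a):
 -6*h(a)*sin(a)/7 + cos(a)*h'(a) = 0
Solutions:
 h(a) = C1/cos(a)^(6/7)


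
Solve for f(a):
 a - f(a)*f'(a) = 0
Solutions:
 f(a) = -sqrt(C1 + a^2)
 f(a) = sqrt(C1 + a^2)


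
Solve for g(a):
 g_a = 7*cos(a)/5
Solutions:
 g(a) = C1 + 7*sin(a)/5


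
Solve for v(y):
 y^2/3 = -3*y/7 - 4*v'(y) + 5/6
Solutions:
 v(y) = C1 - y^3/36 - 3*y^2/56 + 5*y/24


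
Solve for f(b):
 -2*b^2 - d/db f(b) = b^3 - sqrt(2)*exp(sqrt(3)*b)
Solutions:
 f(b) = C1 - b^4/4 - 2*b^3/3 + sqrt(6)*exp(sqrt(3)*b)/3


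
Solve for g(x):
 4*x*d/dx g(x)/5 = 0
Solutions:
 g(x) = C1


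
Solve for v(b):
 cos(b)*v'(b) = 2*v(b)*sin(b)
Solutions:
 v(b) = C1/cos(b)^2


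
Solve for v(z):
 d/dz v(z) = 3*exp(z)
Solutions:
 v(z) = C1 + 3*exp(z)


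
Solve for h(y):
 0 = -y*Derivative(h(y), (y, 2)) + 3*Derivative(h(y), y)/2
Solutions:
 h(y) = C1 + C2*y^(5/2)


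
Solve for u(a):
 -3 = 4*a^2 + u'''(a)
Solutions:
 u(a) = C1 + C2*a + C3*a^2 - a^5/15 - a^3/2


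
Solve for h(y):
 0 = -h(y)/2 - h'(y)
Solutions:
 h(y) = C1*exp(-y/2)


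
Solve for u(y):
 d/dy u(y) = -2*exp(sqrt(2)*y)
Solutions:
 u(y) = C1 - sqrt(2)*exp(sqrt(2)*y)


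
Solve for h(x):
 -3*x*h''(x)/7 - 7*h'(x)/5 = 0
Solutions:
 h(x) = C1 + C2/x^(34/15)


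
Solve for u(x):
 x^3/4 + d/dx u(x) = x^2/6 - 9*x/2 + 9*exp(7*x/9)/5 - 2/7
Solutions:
 u(x) = C1 - x^4/16 + x^3/18 - 9*x^2/4 - 2*x/7 + 81*exp(7*x/9)/35


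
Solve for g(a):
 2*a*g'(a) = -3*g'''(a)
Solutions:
 g(a) = C1 + Integral(C2*airyai(-2^(1/3)*3^(2/3)*a/3) + C3*airybi(-2^(1/3)*3^(2/3)*a/3), a)


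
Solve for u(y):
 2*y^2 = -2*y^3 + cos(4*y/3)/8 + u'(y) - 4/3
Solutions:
 u(y) = C1 + y^4/2 + 2*y^3/3 + 4*y/3 - 3*sin(4*y/3)/32


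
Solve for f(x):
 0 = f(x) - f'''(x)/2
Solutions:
 f(x) = C3*exp(2^(1/3)*x) + (C1*sin(2^(1/3)*sqrt(3)*x/2) + C2*cos(2^(1/3)*sqrt(3)*x/2))*exp(-2^(1/3)*x/2)


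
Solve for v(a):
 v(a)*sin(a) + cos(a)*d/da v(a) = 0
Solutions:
 v(a) = C1*cos(a)


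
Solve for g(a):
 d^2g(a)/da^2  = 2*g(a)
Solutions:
 g(a) = C1*exp(-sqrt(2)*a) + C2*exp(sqrt(2)*a)


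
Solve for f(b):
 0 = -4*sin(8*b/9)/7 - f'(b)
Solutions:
 f(b) = C1 + 9*cos(8*b/9)/14


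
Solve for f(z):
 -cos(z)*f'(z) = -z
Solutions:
 f(z) = C1 + Integral(z/cos(z), z)


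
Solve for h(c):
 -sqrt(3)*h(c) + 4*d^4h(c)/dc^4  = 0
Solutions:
 h(c) = C1*exp(-sqrt(2)*3^(1/8)*c/2) + C2*exp(sqrt(2)*3^(1/8)*c/2) + C3*sin(sqrt(2)*3^(1/8)*c/2) + C4*cos(sqrt(2)*3^(1/8)*c/2)


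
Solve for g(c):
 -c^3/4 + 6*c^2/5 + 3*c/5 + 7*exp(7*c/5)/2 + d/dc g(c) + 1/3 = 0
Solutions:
 g(c) = C1 + c^4/16 - 2*c^3/5 - 3*c^2/10 - c/3 - 5*exp(7*c/5)/2


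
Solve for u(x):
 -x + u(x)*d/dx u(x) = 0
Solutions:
 u(x) = -sqrt(C1 + x^2)
 u(x) = sqrt(C1 + x^2)


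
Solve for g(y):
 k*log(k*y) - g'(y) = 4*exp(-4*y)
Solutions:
 g(y) = C1 + k*y*log(k*y) - k*y + exp(-4*y)


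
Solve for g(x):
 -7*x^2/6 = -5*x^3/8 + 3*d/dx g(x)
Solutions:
 g(x) = C1 + 5*x^4/96 - 7*x^3/54


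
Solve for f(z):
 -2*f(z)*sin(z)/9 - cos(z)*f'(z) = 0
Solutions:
 f(z) = C1*cos(z)^(2/9)


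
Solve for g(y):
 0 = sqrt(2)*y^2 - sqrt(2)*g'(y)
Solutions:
 g(y) = C1 + y^3/3


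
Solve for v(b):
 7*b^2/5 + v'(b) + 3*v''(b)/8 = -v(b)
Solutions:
 v(b) = -7*b^2/5 + 14*b/5 + (C1*sin(2*sqrt(2)*b/3) + C2*cos(2*sqrt(2)*b/3))*exp(-4*b/3) - 7/4


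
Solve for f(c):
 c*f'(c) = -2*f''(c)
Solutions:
 f(c) = C1 + C2*erf(c/2)


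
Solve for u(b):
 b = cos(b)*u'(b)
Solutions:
 u(b) = C1 + Integral(b/cos(b), b)


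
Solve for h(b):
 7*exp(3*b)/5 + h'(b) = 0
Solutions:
 h(b) = C1 - 7*exp(3*b)/15


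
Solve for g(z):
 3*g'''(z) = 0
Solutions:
 g(z) = C1 + C2*z + C3*z^2


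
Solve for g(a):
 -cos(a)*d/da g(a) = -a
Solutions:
 g(a) = C1 + Integral(a/cos(a), a)


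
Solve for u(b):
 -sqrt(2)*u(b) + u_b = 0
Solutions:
 u(b) = C1*exp(sqrt(2)*b)


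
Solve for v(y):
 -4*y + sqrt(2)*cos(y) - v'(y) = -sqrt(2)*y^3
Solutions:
 v(y) = C1 + sqrt(2)*y^4/4 - 2*y^2 + sqrt(2)*sin(y)


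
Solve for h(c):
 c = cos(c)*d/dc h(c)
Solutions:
 h(c) = C1 + Integral(c/cos(c), c)


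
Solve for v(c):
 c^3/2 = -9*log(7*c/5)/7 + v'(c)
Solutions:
 v(c) = C1 + c^4/8 + 9*c*log(c)/7 - 9*c*log(5)/7 - 9*c/7 + 9*c*log(7)/7


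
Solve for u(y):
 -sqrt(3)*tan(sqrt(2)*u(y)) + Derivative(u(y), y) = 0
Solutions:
 u(y) = sqrt(2)*(pi - asin(C1*exp(sqrt(6)*y)))/2
 u(y) = sqrt(2)*asin(C1*exp(sqrt(6)*y))/2


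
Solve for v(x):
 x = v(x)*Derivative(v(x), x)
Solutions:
 v(x) = -sqrt(C1 + x^2)
 v(x) = sqrt(C1 + x^2)


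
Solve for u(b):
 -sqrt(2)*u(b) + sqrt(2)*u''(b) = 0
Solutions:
 u(b) = C1*exp(-b) + C2*exp(b)


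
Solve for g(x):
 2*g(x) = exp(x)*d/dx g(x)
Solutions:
 g(x) = C1*exp(-2*exp(-x))


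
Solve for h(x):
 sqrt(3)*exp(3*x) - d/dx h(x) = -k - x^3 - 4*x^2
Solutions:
 h(x) = C1 + k*x + x^4/4 + 4*x^3/3 + sqrt(3)*exp(3*x)/3


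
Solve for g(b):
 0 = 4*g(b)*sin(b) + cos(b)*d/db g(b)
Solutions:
 g(b) = C1*cos(b)^4


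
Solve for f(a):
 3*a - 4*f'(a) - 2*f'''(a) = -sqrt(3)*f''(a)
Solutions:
 f(a) = C1 + 3*a^2/8 + 3*sqrt(3)*a/16 + (C2*sin(sqrt(29)*a/4) + C3*cos(sqrt(29)*a/4))*exp(sqrt(3)*a/4)


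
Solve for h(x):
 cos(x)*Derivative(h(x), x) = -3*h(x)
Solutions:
 h(x) = C1*(sin(x) - 1)^(3/2)/(sin(x) + 1)^(3/2)


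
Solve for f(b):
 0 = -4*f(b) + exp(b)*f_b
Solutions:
 f(b) = C1*exp(-4*exp(-b))


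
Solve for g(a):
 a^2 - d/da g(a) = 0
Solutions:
 g(a) = C1 + a^3/3


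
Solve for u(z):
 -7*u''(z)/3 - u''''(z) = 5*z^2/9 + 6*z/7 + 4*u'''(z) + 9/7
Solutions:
 u(z) = C1 + C2*z + C3*exp(z*(-2 + sqrt(15)/3)) + C4*exp(-z*(sqrt(15)/3 + 2)) - 5*z^4/252 + 11*z^3/147 - 383*z^2/686


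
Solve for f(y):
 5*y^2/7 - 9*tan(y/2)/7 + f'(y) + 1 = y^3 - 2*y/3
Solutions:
 f(y) = C1 + y^4/4 - 5*y^3/21 - y^2/3 - y - 18*log(cos(y/2))/7


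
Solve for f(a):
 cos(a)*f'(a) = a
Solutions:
 f(a) = C1 + Integral(a/cos(a), a)


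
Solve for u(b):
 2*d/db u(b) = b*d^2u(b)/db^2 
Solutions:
 u(b) = C1 + C2*b^3


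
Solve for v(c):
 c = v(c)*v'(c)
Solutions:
 v(c) = -sqrt(C1 + c^2)
 v(c) = sqrt(C1 + c^2)


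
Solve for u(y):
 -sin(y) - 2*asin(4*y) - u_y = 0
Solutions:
 u(y) = C1 - 2*y*asin(4*y) - sqrt(1 - 16*y^2)/2 + cos(y)


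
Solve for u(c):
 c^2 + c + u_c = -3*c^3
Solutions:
 u(c) = C1 - 3*c^4/4 - c^3/3 - c^2/2


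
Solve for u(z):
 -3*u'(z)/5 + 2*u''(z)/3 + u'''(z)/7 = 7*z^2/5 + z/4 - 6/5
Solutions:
 u(z) = C1 + C2*exp(z*(-35 + sqrt(2170))/15) + C3*exp(-z*(35 + sqrt(2170))/15) - 7*z^3/9 - 605*z^2/216 - 2593*z/486


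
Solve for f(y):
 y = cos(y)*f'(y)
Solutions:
 f(y) = C1 + Integral(y/cos(y), y)


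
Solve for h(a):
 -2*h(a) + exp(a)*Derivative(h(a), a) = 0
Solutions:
 h(a) = C1*exp(-2*exp(-a))


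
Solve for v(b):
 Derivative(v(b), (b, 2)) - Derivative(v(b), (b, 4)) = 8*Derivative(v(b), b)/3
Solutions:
 v(b) = C1 + C2*exp(3^(1/3)*b*(3^(1/3)/(sqrt(141) + 12)^(1/3) + (sqrt(141) + 12)^(1/3))/6)*sin(3^(1/6)*b*(-3^(2/3)*(sqrt(141) + 12)^(1/3) + 3/(sqrt(141) + 12)^(1/3))/6) + C3*exp(3^(1/3)*b*(3^(1/3)/(sqrt(141) + 12)^(1/3) + (sqrt(141) + 12)^(1/3))/6)*cos(3^(1/6)*b*(-3^(2/3)*(sqrt(141) + 12)^(1/3) + 3/(sqrt(141) + 12)^(1/3))/6) + C4*exp(-3^(1/3)*b*(3^(1/3)/(sqrt(141) + 12)^(1/3) + (sqrt(141) + 12)^(1/3))/3)


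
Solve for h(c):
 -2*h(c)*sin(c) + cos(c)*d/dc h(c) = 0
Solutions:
 h(c) = C1/cos(c)^2


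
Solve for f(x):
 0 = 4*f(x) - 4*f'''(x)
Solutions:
 f(x) = C3*exp(x) + (C1*sin(sqrt(3)*x/2) + C2*cos(sqrt(3)*x/2))*exp(-x/2)


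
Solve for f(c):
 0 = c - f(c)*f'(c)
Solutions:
 f(c) = -sqrt(C1 + c^2)
 f(c) = sqrt(C1 + c^2)


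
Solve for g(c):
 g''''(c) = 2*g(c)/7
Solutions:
 g(c) = C1*exp(-2^(1/4)*7^(3/4)*c/7) + C2*exp(2^(1/4)*7^(3/4)*c/7) + C3*sin(2^(1/4)*7^(3/4)*c/7) + C4*cos(2^(1/4)*7^(3/4)*c/7)


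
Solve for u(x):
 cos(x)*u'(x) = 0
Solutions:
 u(x) = C1


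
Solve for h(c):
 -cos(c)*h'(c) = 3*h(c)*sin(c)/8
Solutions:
 h(c) = C1*cos(c)^(3/8)
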